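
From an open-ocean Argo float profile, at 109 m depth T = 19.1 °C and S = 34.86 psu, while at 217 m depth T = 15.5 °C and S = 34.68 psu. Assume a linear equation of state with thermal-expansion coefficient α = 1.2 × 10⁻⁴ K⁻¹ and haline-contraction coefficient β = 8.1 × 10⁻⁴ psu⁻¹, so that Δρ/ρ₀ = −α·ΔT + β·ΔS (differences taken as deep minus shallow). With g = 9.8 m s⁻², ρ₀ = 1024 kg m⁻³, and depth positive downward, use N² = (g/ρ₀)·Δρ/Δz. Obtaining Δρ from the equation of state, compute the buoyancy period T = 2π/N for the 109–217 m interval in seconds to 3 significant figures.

1.23 × 10³ s

ΔT = -3.6 K, ΔS = -0.18 psu (deep − shallow).
Δρ/ρ₀ = −αΔT + βΔS = 4.32 × 10⁻⁴ − 1.458 × 10⁻⁴ = 2.862 × 10⁻⁴, so Δρ ≈ 0.2931 kg m⁻³.
N² = (g/ρ₀)·Δρ/Δz = g·(Δρ/ρ₀)/Δz = 9.8 × 2.862 × 10⁻⁴ / 108 = 2.5970 × 10⁻⁵ s⁻².
N = √(2.5970 × 10⁻⁵) = 5.0961 × 10⁻³ rad s⁻¹ → T = 2π/N = 1.2329 × 10³ s ≈ 1.23 × 10³ s.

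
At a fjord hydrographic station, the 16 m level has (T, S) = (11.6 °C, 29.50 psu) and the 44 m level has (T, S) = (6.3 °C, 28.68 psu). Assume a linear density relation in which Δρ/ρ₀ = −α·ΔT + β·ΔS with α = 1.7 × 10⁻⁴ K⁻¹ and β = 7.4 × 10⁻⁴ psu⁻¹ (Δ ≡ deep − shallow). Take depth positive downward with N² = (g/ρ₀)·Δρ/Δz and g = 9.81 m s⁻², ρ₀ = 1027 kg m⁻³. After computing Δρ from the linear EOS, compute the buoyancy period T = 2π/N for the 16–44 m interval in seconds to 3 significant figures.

619 s

ΔT = -5.3 K, ΔS = -0.82 psu (deep − shallow).
Δρ/ρ₀ = −αΔT + βΔS = 9.01 × 10⁻⁴ − 6.068 × 10⁻⁴ = 2.942 × 10⁻⁴, so Δρ ≈ 0.3021 kg m⁻³.
N² = (g/ρ₀)·Δρ/Δz = g·(Δρ/ρ₀)/Δz = 9.81 × 2.942 × 10⁻⁴ / 28 = 1.0308 × 10⁻⁴ s⁻².
N = √(1.0308 × 10⁻⁴) = 0.010153 rad s⁻¹ → T = 2π/N = 618.85 s ≈ 619 s.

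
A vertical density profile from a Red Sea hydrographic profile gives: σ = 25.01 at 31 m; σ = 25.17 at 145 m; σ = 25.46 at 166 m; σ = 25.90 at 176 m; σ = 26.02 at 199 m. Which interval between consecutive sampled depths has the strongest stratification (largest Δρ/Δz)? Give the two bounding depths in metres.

Compute the density gradient over each adjacent pair:
  31–145 m: Δρ/Δz = 0.16/114 = 1.4 × 10⁻³ kg m⁻⁴
  145–166 m: Δρ/Δz = 0.29/21 = 0.014 kg m⁻⁴
  166–176 m: Δρ/Δz = 0.44/10 = 0.044 kg m⁻⁴
  176–199 m: Δρ/Δz = 0.12/23 = 5.2 × 10⁻³ kg m⁻⁴
The largest gradient is in the 166–176 m interval — the pycnocline.

166–176 m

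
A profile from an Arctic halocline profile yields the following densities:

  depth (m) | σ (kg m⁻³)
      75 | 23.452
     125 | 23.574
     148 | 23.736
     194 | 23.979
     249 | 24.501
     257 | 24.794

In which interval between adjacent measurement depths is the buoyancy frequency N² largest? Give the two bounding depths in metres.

Compute the density gradient over each adjacent pair:
  75–125 m: Δρ/Δz = 0.122/50 = 2.4 × 10⁻³ kg m⁻⁴
  125–148 m: Δρ/Δz = 0.162/23 = 7.0 × 10⁻³ kg m⁻⁴
  148–194 m: Δρ/Δz = 0.243/46 = 5.3 × 10⁻³ kg m⁻⁴
  194–249 m: Δρ/Δz = 0.522/55 = 9.5 × 10⁻³ kg m⁻⁴
  249–257 m: Δρ/Δz = 0.293/8 = 0.037 kg m⁻⁴
The largest gradient is in the 249–257 m interval — the pycnocline.

249–257 m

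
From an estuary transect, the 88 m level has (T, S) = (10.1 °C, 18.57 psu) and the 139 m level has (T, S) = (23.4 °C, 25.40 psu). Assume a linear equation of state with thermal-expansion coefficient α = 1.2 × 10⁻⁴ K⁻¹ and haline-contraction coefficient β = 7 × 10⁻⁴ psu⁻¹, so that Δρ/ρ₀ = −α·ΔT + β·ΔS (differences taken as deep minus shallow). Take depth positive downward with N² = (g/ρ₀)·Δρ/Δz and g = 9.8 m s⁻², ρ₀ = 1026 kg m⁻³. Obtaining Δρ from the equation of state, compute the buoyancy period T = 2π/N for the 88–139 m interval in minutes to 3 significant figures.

ΔT = +13.3 K, ΔS = +6.83 psu (deep − shallow).
Δρ/ρ₀ = −αΔT + βΔS = -1.596 × 10⁻³ + 4.781 × 10⁻³ = 3.185 × 10⁻³, so Δρ ≈ 3.268 kg m⁻³.
N² = (g/ρ₀)·Δρ/Δz = g·(Δρ/ρ₀)/Δz = 9.8 × 3.185 × 10⁻³ / 51 = 6.1202 × 10⁻⁴ s⁻².
N = √(6.1202 × 10⁻⁴) = 0.024739 rad s⁻¹ → T = 2π/N = 253.98 s = 4.2330 min ≈ 4.23 min.

4.23 min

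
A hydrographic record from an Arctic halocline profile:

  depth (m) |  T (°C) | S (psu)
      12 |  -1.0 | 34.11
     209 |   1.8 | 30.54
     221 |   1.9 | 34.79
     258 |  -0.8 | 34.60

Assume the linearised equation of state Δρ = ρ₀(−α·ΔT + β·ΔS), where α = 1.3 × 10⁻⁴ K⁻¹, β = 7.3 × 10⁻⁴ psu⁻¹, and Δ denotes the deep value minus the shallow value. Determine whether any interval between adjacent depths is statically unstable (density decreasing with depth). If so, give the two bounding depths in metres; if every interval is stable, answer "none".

12–209 m

Evaluate Δρ/ρ₀ = −αΔT + βΔS across each adjacent pair:
  12–209 m: −αΔT+βΔS = −(1.3 × 10⁻⁴)(+2.8)+(7.3 × 10⁻⁴)(-3.57) = -3.0 × 10⁻³ → UNSTABLE
  209–221 m: −αΔT+βΔS = −(1.3 × 10⁻⁴)(+0.1)+(7.3 × 10⁻⁴)(+4.25) = 3.1 × 10⁻³ → stable
  221–258 m: −αΔT+βΔS = −(1.3 × 10⁻⁴)(-2.7)+(7.3 × 10⁻⁴)(-0.19) = 2.1 × 10⁻⁴ → stable
The 12–209 m interval has Δρ < 0: lighter water underlies denser water.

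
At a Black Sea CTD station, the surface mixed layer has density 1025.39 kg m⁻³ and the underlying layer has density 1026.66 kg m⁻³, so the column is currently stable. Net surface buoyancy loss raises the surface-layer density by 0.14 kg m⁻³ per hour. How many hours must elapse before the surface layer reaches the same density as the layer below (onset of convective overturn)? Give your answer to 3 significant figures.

9.07 hours

Density deficit of the surface layer: 1026.66 − 1025.39 = 1.27 kg m⁻³.
Required change = 1.27 / 0.14 = 9.07 hours.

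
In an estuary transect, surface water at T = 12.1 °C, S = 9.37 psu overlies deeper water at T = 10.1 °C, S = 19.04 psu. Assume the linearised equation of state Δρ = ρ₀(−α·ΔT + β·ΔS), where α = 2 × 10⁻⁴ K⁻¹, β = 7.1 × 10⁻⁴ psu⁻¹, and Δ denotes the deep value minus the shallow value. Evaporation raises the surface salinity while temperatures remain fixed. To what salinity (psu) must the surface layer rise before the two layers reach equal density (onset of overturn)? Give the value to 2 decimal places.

19.60 psu

Neutral buoyancy requires −α(T_deep − T_surf) + β(S_deep − S_surf′) = 0.
S_surf′ = S_deep − (α/β)·ΔT = 19.04 − (2 × 10⁻⁴/7.1 × 10⁻⁴)·(-2.0) = 19.6034 psu.
Increase required: 19.6034 − 9.37 = 10.2334 psu.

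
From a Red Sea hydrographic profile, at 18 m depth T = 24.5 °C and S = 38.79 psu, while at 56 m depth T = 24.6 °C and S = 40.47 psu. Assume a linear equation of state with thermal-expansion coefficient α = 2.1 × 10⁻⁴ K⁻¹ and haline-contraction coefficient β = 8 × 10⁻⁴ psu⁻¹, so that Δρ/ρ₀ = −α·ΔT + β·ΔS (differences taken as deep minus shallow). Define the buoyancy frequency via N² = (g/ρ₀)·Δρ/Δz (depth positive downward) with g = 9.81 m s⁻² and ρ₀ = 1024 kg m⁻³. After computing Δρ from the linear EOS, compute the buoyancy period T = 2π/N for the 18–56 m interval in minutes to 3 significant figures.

ΔT = +0.1 K, ΔS = +1.68 psu (deep − shallow).
Δρ/ρ₀ = −αΔT + βΔS = -2.10 × 10⁻⁵ + 1.344 × 10⁻³ = 1.323 × 10⁻³, so Δρ ≈ 1.355 kg m⁻³.
N² = (g/ρ₀)·Δρ/Δz = g·(Δρ/ρ₀)/Δz = 9.81 × 1.323 × 10⁻³ / 38 = 3.4154 × 10⁻⁴ s⁻².
N = √(3.4154 × 10⁻⁴) = 0.018481 rad s⁻¹ → T = 2π/N = 339.98 s = 5.6663 min ≈ 5.67 min.

5.67 min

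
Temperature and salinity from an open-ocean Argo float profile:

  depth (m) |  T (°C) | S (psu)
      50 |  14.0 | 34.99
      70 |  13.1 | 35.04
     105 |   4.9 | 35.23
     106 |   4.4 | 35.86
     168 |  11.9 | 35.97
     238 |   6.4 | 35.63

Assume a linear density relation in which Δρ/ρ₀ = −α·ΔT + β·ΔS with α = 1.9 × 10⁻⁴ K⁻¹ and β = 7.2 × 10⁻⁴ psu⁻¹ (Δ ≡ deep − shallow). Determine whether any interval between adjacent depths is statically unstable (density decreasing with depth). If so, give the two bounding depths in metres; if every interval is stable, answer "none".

Evaluate Δρ/ρ₀ = −αΔT + βΔS across each adjacent pair:
  50–70 m: −αΔT+βΔS = −(1.9 × 10⁻⁴)(-0.9)+(7.2 × 10⁻⁴)(+0.05) = 2.1 × 10⁻⁴ → stable
  70–105 m: −αΔT+βΔS = −(1.9 × 10⁻⁴)(-8.2)+(7.2 × 10⁻⁴)(+0.19) = 1.7 × 10⁻³ → stable
  105–106 m: −αΔT+βΔS = −(1.9 × 10⁻⁴)(-0.5)+(7.2 × 10⁻⁴)(+0.63) = 5.5 × 10⁻⁴ → stable
  106–168 m: −αΔT+βΔS = −(1.9 × 10⁻⁴)(+7.5)+(7.2 × 10⁻⁴)(+0.11) = -1.3 × 10⁻³ → UNSTABLE
  168–238 m: −αΔT+βΔS = −(1.9 × 10⁻⁴)(-5.5)+(7.2 × 10⁻⁴)(-0.34) = 8.0 × 10⁻⁴ → stable
The 106–168 m interval has Δρ < 0: lighter water underlies denser water.

106–168 m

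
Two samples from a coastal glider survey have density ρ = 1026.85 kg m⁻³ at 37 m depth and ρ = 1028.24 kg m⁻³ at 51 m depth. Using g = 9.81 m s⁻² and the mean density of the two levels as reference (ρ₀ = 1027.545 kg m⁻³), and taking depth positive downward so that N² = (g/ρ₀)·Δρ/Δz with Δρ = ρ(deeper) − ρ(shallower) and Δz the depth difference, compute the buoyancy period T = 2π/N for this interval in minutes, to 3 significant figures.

Δρ = 1028.24 − 1026.85 = 1.39 kg m⁻³ over Δz = 51 − 37 = 14 m.
N² = (9.81/1027.545) × (1.39/14) = 9.4788 × 10⁻⁴ s⁻².
N = √(9.4788 × 10⁻⁴) = 0.030788 rad s⁻¹, so T = 2π/N = 204.08 s = 3.4013 min ≈ 3.40 min.

3.40 min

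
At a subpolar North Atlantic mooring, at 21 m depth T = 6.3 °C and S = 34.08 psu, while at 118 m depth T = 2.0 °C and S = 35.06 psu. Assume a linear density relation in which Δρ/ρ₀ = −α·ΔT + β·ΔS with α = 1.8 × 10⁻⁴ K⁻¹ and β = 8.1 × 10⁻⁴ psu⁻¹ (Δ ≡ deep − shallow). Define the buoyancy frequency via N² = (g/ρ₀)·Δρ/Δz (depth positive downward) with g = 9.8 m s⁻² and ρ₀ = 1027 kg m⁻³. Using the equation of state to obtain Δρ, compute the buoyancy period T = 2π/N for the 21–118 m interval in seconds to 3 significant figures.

ΔT = -4.3 K, ΔS = +0.98 psu (deep − shallow).
Δρ/ρ₀ = −αΔT + βΔS = 7.74 × 10⁻⁴ + 7.938 × 10⁻⁴ = 1.5678 × 10⁻³, so Δρ ≈ 1.610 kg m⁻³.
N² = (g/ρ₀)·Δρ/Δz = g·(Δρ/ρ₀)/Δz = 9.8 × 1.5678 × 10⁻³ / 97 = 1.5840 × 10⁻⁴ s⁻².
N = √(1.5840 × 10⁻⁴) = 0.012586 rad s⁻¹ → T = 2π/N = 499.22 s ≈ 499 s.

499 s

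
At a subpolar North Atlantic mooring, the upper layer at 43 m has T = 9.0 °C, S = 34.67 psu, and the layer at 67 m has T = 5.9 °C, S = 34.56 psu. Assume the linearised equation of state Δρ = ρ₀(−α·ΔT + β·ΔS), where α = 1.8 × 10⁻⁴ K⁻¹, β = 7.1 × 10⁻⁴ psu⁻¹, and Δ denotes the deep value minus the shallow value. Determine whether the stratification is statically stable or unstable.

stable

ΔT = 5.9 − 9.0 = -3.1 K and ΔS = 34.56 − 34.67 = -0.11 psu (deep − shallow).
−αΔT = 5.58 × 10⁻⁴; βΔS = -7.81 × 10⁻⁵; sum Δρ/ρ₀ = 4.799 × 10⁻⁴.
Δρ/ρ₀ > 0, so Δρ > 0: deeper water is denser → statically stable.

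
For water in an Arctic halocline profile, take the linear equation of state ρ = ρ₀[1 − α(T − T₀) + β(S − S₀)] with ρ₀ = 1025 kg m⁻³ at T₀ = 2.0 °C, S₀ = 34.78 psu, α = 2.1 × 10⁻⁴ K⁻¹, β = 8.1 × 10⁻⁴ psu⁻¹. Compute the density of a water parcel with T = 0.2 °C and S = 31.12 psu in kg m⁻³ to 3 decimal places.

1022.349 kg m⁻³

T − T₀ = -1.8 K, S − S₀ = -3.66 psu.
Bracket = 1 − α·(-1.8) + β·(-3.66) = 1 + (-2.5866 × 10⁻³) = 0.9974134.
ρ = 1025 × 0.9974134 = 1022.349 kg m⁻³.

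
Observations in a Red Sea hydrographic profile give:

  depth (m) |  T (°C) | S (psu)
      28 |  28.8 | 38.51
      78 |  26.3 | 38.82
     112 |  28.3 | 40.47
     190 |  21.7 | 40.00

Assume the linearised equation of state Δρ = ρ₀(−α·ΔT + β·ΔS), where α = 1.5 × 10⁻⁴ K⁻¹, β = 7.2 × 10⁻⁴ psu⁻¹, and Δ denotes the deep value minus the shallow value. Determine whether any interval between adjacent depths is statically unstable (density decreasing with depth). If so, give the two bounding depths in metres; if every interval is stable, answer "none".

Evaluate Δρ/ρ₀ = −αΔT + βΔS across each adjacent pair:
  28–78 m: −αΔT+βΔS = −(1.5 × 10⁻⁴)(-2.5)+(7.2 × 10⁻⁴)(+0.31) = 6.0 × 10⁻⁴ → stable
  78–112 m: −αΔT+βΔS = −(1.5 × 10⁻⁴)(+2.0)+(7.2 × 10⁻⁴)(+1.65) = 8.9 × 10⁻⁴ → stable
  112–190 m: −αΔT+βΔS = −(1.5 × 10⁻⁴)(-6.6)+(7.2 × 10⁻⁴)(-0.47) = 6.5 × 10⁻⁴ → stable
Every interval has Δρ > 0: the column is stably stratified throughout.

none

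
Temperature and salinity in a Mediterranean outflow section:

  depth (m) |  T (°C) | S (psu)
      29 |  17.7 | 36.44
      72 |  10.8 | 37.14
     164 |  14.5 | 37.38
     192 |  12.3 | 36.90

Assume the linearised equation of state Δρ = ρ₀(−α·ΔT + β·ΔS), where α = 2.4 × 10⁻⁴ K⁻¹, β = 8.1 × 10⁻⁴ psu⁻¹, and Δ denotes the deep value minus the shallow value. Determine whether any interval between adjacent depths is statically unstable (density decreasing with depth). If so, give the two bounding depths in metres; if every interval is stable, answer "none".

72–164 m

Evaluate Δρ/ρ₀ = −αΔT + βΔS across each adjacent pair:
  29–72 m: −αΔT+βΔS = −(2.4 × 10⁻⁴)(-6.9)+(8.1 × 10⁻⁴)(+0.70) = 2.2 × 10⁻³ → stable
  72–164 m: −αΔT+βΔS = −(2.4 × 10⁻⁴)(+3.7)+(8.1 × 10⁻⁴)(+0.24) = -6.9 × 10⁻⁴ → UNSTABLE
  164–192 m: −αΔT+βΔS = −(2.4 × 10⁻⁴)(-2.2)+(8.1 × 10⁻⁴)(-0.48) = 1.4 × 10⁻⁴ → stable
The 72–164 m interval has Δρ < 0: lighter water underlies denser water.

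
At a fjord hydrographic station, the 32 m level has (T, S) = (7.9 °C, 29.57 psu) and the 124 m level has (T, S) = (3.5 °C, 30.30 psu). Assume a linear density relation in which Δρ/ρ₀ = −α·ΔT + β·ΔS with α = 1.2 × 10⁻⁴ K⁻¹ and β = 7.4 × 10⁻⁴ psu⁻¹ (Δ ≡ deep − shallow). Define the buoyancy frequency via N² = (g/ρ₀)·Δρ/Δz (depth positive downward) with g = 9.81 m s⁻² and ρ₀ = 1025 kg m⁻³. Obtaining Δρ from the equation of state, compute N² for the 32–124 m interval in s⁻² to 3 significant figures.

1.14 × 10⁻⁴ s⁻²

ΔT = -4.4 K, ΔS = +0.73 psu (deep − shallow).
Δρ/ρ₀ = −αΔT + βΔS = 5.28 × 10⁻⁴ + 5.402 × 10⁻⁴ = 1.0682 × 10⁻³, so Δρ ≈ 1.095 kg m⁻³.
N² = (g/ρ₀)·Δρ/Δz = g·(Δρ/ρ₀)/Δz = 9.81 × 1.0682 × 10⁻³ / 92 = 1.1390 × 10⁻⁴ s⁻² ≈ 1.14 × 10⁻⁴ s⁻².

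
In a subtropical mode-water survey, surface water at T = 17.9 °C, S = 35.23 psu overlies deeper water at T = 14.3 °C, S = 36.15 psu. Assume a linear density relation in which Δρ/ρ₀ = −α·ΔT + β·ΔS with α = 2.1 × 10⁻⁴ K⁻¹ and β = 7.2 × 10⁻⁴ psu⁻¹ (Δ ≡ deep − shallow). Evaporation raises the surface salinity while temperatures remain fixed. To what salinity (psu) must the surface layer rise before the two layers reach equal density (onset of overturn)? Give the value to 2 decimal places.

Neutral buoyancy requires −α(T_deep − T_surf) + β(S_deep − S_surf′) = 0.
S_surf′ = S_deep − (α/β)·ΔT = 36.15 − (2.1 × 10⁻⁴/7.2 × 10⁻⁴)·(-3.6) = 37.2000 psu.
Increase required: 37.2000 − 35.23 = 1.9700 psu.

37.20 psu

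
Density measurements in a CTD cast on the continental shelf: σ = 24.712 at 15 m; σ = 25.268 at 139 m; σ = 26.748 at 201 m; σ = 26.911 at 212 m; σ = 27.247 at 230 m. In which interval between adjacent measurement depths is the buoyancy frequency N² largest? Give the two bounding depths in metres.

139–201 m

Compute the density gradient over each adjacent pair:
  15–139 m: Δρ/Δz = 0.556/124 = 4.5 × 10⁻³ kg m⁻⁴
  139–201 m: Δρ/Δz = 1.480/62 = 0.024 kg m⁻⁴
  201–212 m: Δρ/Δz = 0.163/11 = 0.015 kg m⁻⁴
  212–230 m: Δρ/Δz = 0.336/18 = 0.019 kg m⁻⁴
The largest gradient is in the 139–201 m interval — the pycnocline.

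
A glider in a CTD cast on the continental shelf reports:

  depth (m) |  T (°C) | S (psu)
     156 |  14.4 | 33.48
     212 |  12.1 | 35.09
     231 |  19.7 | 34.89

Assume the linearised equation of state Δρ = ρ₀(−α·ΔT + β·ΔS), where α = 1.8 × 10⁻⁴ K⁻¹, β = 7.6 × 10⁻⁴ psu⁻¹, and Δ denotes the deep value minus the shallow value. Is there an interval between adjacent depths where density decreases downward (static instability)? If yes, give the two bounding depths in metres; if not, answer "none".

Evaluate Δρ/ρ₀ = −αΔT + βΔS across each adjacent pair:
  156–212 m: −αΔT+βΔS = −(1.8 × 10⁻⁴)(-2.3)+(7.6 × 10⁻⁴)(+1.61) = 1.6 × 10⁻³ → stable
  212–231 m: −αΔT+βΔS = −(1.8 × 10⁻⁴)(+7.6)+(7.6 × 10⁻⁴)(-0.20) = -1.5 × 10⁻³ → UNSTABLE
The 212–231 m interval has Δρ < 0: lighter water underlies denser water.

212–231 m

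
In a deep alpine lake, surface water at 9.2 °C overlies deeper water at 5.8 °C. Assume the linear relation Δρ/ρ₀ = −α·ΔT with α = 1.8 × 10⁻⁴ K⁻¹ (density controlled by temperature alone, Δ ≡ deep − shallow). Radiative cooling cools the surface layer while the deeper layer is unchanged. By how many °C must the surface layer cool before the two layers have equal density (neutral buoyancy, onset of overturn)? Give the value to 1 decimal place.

3.4 °C

With temperature the only control, equal density requires T_surf′ = T_deep.
T_surf′ = 5.8 °C.
Cooling required: 9.2 − 5.8 = 3.4 °C.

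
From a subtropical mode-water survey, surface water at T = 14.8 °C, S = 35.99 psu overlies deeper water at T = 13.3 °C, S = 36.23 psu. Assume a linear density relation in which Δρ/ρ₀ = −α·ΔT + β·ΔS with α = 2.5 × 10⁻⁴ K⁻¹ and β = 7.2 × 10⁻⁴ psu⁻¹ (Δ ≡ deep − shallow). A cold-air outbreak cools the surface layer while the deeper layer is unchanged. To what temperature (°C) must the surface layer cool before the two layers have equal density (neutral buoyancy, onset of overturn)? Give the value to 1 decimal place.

Neutral buoyancy requires Δρ = 0, i.e. −α(T_deep − T_surf′) + β(S_deep − S_surf) = 0.
T_surf′ = T_deep − (β/α)·ΔS = 13.3 − (7.2 × 10⁻⁴/2.5 × 10⁻⁴)·(+0.24) = 12.609 °C.
Cooling required: 14.8 − (12.609) = 2.191 °C.

12.6 °C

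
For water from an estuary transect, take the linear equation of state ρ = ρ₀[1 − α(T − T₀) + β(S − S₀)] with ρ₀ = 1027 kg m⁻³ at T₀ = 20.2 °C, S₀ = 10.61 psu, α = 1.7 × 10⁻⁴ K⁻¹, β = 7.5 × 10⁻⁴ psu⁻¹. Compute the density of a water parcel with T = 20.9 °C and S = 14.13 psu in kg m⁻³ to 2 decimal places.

1029.59 kg m⁻³

T − T₀ = +0.7 K, S − S₀ = +3.52 psu.
Bracket = 1 − α·(+0.7) + β·(+3.52) = 1 + (2.521 × 10⁻³) = 1.0025210.
ρ = 1027 × 1.0025210 = 1029.59 kg m⁻³.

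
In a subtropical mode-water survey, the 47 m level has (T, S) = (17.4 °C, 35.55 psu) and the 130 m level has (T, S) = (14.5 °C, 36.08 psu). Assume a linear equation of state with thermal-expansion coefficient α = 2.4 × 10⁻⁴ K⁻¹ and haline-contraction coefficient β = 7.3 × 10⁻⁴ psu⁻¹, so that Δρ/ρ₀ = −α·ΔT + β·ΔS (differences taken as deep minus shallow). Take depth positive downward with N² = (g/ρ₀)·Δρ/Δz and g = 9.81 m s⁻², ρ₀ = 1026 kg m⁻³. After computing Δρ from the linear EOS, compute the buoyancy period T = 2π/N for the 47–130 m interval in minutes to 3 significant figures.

ΔT = -2.9 K, ΔS = +0.53 psu (deep − shallow).
Δρ/ρ₀ = −αΔT + βΔS = 6.96 × 10⁻⁴ + 3.869 × 10⁻⁴ = 1.0829 × 10⁻³, so Δρ ≈ 1.111 kg m⁻³.
N² = (g/ρ₀)·Δρ/Δz = g·(Δρ/ρ₀)/Δz = 9.81 × 1.0829 × 10⁻³ / 83 = 1.2799 × 10⁻⁴ s⁻².
N = √(1.2799 × 10⁻⁴) = 0.011313 rad s⁻¹ → T = 2π/N = 555.40 s = 9.2567 min ≈ 9.26 min.

9.26 min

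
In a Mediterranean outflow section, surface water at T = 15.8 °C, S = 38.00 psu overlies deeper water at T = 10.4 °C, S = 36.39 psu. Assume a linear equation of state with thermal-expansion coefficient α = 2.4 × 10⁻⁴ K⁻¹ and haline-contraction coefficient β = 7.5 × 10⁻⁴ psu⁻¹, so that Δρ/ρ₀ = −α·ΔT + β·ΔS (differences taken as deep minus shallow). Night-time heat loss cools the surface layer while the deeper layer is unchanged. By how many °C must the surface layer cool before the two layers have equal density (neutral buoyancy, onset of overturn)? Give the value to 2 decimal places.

Neutral buoyancy requires Δρ = 0, i.e. −α(T_deep − T_surf′) + β(S_deep − S_surf) = 0.
T_surf′ = T_deep − (β/α)·ΔS = 10.4 − (7.5 × 10⁻⁴/2.4 × 10⁻⁴)·(-1.61) = 15.4313 °C.
Cooling required: 15.8 − (15.4313) = 0.3687 °C.

0.37 °C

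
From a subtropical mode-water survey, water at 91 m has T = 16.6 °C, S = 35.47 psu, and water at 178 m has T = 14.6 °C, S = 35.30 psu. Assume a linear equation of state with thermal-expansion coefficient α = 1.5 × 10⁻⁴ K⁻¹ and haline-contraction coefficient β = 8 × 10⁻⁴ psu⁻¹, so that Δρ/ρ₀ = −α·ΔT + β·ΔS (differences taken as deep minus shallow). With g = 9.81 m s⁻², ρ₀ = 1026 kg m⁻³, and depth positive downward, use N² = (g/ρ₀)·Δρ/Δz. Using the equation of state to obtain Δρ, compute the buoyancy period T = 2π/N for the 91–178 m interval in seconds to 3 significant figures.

ΔT = -2.0 K, ΔS = -0.17 psu (deep − shallow).
Δρ/ρ₀ = −αΔT + βΔS = 3.00 × 10⁻⁴ − 1.36 × 10⁻⁴ = 1.64 × 10⁻⁴, so Δρ ≈ 0.1683 kg m⁻³.
N² = (g/ρ₀)·Δρ/Δz = g·(Δρ/ρ₀)/Δz = 9.81 × 1.64 × 10⁻⁴ / 87 = 1.8492 × 10⁻⁵ s⁻².
N = √(1.8492 × 10⁻⁵) = 4.3002 × 10⁻³ rad s⁻¹ → T = 2π/N = 1.4611 × 10³ s ≈ 1.46 × 10³ s.

1.46 × 10³ s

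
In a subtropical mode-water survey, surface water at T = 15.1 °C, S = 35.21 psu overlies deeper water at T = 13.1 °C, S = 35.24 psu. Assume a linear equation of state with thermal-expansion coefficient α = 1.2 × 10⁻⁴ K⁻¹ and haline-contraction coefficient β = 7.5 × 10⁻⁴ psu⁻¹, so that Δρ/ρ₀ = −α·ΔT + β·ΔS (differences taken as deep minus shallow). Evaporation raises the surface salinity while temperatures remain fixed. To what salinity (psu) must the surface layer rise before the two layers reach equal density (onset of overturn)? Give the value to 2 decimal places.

Neutral buoyancy requires −α(T_deep − T_surf) + β(S_deep − S_surf′) = 0.
S_surf′ = S_deep − (α/β)·ΔT = 35.24 − (1.2 × 10⁻⁴/7.5 × 10⁻⁴)·(-2.0) = 35.5600 psu.
Increase required: 35.5600 − 35.21 = 0.3500 psu.

35.56 psu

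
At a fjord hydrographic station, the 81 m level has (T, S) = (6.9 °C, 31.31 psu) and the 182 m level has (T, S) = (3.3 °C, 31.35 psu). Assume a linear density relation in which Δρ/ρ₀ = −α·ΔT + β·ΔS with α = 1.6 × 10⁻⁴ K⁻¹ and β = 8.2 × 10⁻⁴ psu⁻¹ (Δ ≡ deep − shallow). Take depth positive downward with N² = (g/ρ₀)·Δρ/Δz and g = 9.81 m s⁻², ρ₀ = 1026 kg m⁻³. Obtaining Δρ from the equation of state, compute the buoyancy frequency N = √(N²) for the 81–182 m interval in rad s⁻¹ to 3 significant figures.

7.69 × 10⁻³ rad s⁻¹

ΔT = -3.6 K, ΔS = +0.04 psu (deep − shallow).
Δρ/ρ₀ = −αΔT + βΔS = 5.76 × 10⁻⁴ + 3.28 × 10⁻⁵ = 6.088 × 10⁻⁴, so Δρ ≈ 0.6246 kg m⁻³.
N² = (g/ρ₀)·Δρ/Δz = g·(Δρ/ρ₀)/Δz = 9.81 × 6.088 × 10⁻⁴ / 101 = 5.9132 × 10⁻⁵ s⁻².
N = √(5.9132 × 10⁻⁵) = 7.6897 × 10⁻³ rad s⁻¹ ≈ 7.69 × 10⁻³ rad s⁻¹.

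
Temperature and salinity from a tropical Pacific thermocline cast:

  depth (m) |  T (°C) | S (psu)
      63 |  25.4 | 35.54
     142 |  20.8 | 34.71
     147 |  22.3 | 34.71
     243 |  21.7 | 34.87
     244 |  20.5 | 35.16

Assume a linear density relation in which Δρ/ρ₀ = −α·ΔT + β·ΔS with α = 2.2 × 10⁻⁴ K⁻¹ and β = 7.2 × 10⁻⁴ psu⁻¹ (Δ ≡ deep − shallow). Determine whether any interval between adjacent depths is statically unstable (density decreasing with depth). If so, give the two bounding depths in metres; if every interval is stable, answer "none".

142–147 m

Evaluate Δρ/ρ₀ = −αΔT + βΔS across each adjacent pair:
  63–142 m: −αΔT+βΔS = −(2.2 × 10⁻⁴)(-4.6)+(7.2 × 10⁻⁴)(-0.83) = 4.1 × 10⁻⁴ → stable
  142–147 m: −αΔT+βΔS = −(2.2 × 10⁻⁴)(+1.5)+(7.2 × 10⁻⁴)(+0.00) = -3.3 × 10⁻⁴ → UNSTABLE
  147–243 m: −αΔT+βΔS = −(2.2 × 10⁻⁴)(-0.6)+(7.2 × 10⁻⁴)(+0.16) = 2.5 × 10⁻⁴ → stable
  243–244 m: −αΔT+βΔS = −(2.2 × 10⁻⁴)(-1.2)+(7.2 × 10⁻⁴)(+0.29) = 4.7 × 10⁻⁴ → stable
The 142–147 m interval has Δρ < 0: lighter water underlies denser water.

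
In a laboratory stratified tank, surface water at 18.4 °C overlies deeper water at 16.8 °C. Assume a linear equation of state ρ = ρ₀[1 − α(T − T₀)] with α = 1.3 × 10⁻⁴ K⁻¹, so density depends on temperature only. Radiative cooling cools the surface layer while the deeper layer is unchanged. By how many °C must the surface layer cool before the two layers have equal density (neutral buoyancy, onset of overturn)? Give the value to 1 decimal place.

1.6 °C

With temperature the only control, equal density requires T_surf′ = T_deep.
T_surf′ = 16.8 °C.
Cooling required: 18.4 − 16.8 = 1.6 °C.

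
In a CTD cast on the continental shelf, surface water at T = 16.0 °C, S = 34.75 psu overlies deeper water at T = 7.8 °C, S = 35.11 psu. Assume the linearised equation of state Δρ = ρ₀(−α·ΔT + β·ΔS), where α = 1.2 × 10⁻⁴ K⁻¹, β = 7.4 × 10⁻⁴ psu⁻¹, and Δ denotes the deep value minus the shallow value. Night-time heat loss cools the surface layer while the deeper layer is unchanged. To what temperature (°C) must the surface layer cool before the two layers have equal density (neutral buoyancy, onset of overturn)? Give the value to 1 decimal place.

5.6 °C

Neutral buoyancy requires Δρ = 0, i.e. −α(T_deep − T_surf′) + β(S_deep − S_surf) = 0.
T_surf′ = T_deep − (β/α)·ΔS = 7.8 − (7.4 × 10⁻⁴/1.2 × 10⁻⁴)·(+0.36) = 5.580 °C.
Cooling required: 16.0 − (5.580) = 10.420 °C.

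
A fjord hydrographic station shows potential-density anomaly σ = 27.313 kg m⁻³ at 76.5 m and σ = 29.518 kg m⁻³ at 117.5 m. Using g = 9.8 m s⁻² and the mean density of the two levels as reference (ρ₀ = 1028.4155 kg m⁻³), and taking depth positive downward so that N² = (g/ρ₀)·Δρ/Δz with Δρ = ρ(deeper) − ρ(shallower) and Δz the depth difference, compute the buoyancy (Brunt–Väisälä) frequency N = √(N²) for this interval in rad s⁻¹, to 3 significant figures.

Δρ = 1029.518 − 1027.313 = 2.205 kg m⁻³ over Δz = 117.5 − 76.5 = 41 m.
N² = (9.8/1028.4155) × (2.205/41) = 5.1249 × 10⁻⁴ s⁻².
N = √(5.1249 × 10⁻⁴) = 0.022638 rad s⁻¹ ≈ 0.0226 rad s⁻¹.

0.0226 rad s⁻¹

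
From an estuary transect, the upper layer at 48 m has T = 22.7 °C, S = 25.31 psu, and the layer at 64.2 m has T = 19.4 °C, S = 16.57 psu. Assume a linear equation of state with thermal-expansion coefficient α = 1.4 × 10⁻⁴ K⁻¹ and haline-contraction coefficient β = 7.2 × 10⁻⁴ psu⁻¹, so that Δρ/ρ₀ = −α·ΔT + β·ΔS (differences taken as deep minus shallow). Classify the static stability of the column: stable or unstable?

ΔT = 19.4 − 22.7 = -3.3 K and ΔS = 16.57 − 25.31 = -8.74 psu (deep − shallow).
−αΔT = 4.62 × 10⁻⁴; βΔS = -6.2928 × 10⁻³; sum Δρ/ρ₀ = -5.8308 × 10⁻³.
Δρ/ρ₀ < 0, so Δρ < 0: deeper water is lighter → statically unstable; the column would overturn.

unstable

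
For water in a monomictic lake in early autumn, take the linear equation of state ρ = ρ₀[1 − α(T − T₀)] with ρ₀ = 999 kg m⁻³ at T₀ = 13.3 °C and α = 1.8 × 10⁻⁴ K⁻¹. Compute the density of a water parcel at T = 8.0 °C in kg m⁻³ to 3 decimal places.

999.953 kg m⁻³

T − T₀ = -5.3 K.
Bracket = 1 − α·(-5.3) = 1 + (9.54 × 10⁻⁴) = 1.0009540.
ρ = 999 × 1.0009540 = 999.953 kg m⁻³.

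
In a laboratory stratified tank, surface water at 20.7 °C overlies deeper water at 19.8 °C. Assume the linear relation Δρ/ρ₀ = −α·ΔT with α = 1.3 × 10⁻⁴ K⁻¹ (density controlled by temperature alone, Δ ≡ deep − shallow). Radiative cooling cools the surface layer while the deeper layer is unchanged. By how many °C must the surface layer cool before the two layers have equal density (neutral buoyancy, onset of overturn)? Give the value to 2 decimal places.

With temperature the only control, equal density requires T_surf′ = T_deep.
T_surf′ = 19.8 °C.
Cooling required: 20.7 − 19.8 = 0.90 °C.

0.90 °C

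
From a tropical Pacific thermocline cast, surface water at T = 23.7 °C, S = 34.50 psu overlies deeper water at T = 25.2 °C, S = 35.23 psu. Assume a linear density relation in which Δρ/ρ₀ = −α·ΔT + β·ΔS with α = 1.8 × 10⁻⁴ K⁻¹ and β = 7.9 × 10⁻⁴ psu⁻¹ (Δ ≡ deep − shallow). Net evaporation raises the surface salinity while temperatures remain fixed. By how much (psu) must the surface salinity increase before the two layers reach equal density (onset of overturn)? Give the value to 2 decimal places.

Neutral buoyancy requires −α(T_deep − T_surf) + β(S_deep − S_surf′) = 0.
S_surf′ = S_deep − (α/β)·ΔT = 35.23 − (1.8 × 10⁻⁴/7.9 × 10⁻⁴)·(+1.5) = 34.8882 psu.
Increase required: 34.8882 − 34.50 = 0.3882 psu.

0.39 psu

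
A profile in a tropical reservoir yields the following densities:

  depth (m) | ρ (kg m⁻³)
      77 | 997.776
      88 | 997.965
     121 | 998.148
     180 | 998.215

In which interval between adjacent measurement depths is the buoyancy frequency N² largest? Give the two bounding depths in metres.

Compute the density gradient over each adjacent pair:
  77–88 m: Δρ/Δz = 0.189/11 = 0.017 kg m⁻⁴
  88–121 m: Δρ/Δz = 0.183/33 = 5.5 × 10⁻³ kg m⁻⁴
  121–180 m: Δρ/Δz = 0.067/59 = 1.1 × 10⁻³ kg m⁻⁴
The largest gradient is in the 77–88 m interval — the pycnocline.

77–88 m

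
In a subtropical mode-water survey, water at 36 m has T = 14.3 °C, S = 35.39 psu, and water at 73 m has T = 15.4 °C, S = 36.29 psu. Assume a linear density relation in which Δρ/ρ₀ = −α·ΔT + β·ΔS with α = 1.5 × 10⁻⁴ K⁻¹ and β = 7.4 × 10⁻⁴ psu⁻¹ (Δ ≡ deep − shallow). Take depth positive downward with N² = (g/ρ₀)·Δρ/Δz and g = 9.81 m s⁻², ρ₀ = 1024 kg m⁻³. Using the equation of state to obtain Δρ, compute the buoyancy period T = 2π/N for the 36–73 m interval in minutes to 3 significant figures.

9.09 min

ΔT = +1.1 K, ΔS = +0.90 psu (deep − shallow).
Δρ/ρ₀ = −αΔT + βΔS = -1.65 × 10⁻⁴ + 6.66 × 10⁻⁴ = 5.01 × 10⁻⁴, so Δρ ≈ 0.5130 kg m⁻³.
N² = (g/ρ₀)·Δρ/Δz = g·(Δρ/ρ₀)/Δz = 9.81 × 5.01 × 10⁻⁴ / 37 = 1.3283 × 10⁻⁴ s⁻².
N = √(1.3283 × 10⁻⁴) = 0.011525 rad s⁻¹ → T = 2π/N = 545.18 s = 9.0863 min ≈ 9.09 min.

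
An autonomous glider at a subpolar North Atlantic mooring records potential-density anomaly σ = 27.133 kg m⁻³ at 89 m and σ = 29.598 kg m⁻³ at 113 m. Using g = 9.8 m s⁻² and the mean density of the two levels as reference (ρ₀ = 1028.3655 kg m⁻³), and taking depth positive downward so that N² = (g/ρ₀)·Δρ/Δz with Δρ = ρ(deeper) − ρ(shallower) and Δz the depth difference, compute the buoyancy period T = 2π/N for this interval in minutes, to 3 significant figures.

Δρ = 1029.598 − 1027.133 = 2.465 kg m⁻³ over Δz = 113 − 89 = 24 m.
N² = (9.8/1028.3655) × (2.465/24) = 9.7878 × 10⁻⁴ s⁻².
N = √(9.7878 × 10⁻⁴) = 0.031285 rad s⁻¹, so T = 2π/N = 200.84 s = 3.3473 min ≈ 3.35 min.

3.35 min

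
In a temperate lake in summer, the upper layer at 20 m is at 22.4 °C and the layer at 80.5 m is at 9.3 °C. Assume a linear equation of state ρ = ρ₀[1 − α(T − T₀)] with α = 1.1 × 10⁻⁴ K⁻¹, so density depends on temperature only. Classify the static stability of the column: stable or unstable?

stable

ΔT = 9.3 − 22.4 = -13.1 K, so Δρ/ρ₀ = −αΔT = 1.441 × 10⁻³.
Δρ/ρ₀ > 0, so Δρ > 0: deeper water is denser → statically stable.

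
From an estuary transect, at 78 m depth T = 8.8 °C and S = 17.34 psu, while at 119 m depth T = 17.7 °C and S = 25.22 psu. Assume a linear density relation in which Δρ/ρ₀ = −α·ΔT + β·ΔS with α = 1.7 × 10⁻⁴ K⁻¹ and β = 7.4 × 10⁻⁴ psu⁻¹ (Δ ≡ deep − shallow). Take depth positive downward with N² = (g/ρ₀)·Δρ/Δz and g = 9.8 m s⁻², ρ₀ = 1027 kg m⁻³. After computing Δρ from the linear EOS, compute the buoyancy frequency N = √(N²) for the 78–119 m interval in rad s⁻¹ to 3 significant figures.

0.0321 rad s⁻¹

ΔT = +8.9 K, ΔS = +7.88 psu (deep − shallow).
Δρ/ρ₀ = −αΔT + βΔS = -1.513 × 10⁻³ + 5.8312 × 10⁻³ = 4.3182 × 10⁻³, so Δρ ≈ 4.435 kg m⁻³.
N² = (g/ρ₀)·Δρ/Δz = g·(Δρ/ρ₀)/Δz = 9.8 × 4.3182 × 10⁻³ / 41 = 1.0322 × 10⁻³ s⁻².
N = √(1.0322 × 10⁻³) = 0.032128 rad s⁻¹ ≈ 0.0321 rad s⁻¹.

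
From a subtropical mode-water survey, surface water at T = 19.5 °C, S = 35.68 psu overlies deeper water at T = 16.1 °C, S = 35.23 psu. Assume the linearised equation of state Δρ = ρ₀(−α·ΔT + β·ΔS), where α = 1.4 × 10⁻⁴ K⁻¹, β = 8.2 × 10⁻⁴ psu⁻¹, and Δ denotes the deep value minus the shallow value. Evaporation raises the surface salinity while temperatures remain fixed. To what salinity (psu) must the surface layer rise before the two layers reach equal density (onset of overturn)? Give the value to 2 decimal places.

Neutral buoyancy requires −α(T_deep − T_surf) + β(S_deep − S_surf′) = 0.
S_surf′ = S_deep − (α/β)·ΔT = 35.23 − (1.4 × 10⁻⁴/8.2 × 10⁻⁴)·(-3.4) = 35.8105 psu.
Increase required: 35.8105 − 35.68 = 0.1305 psu.

35.81 psu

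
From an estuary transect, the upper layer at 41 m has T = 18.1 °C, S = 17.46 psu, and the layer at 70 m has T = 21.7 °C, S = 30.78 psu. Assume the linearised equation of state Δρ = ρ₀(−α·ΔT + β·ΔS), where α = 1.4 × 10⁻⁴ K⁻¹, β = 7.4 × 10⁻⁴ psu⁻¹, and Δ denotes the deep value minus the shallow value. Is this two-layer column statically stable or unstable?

ΔT = 21.7 − 18.1 = +3.6 K and ΔS = 30.78 − 17.46 = +13.32 psu (deep − shallow).
−αΔT = -5.04 × 10⁻⁴; βΔS = 9.8568 × 10⁻³; sum Δρ/ρ₀ = 9.3528 × 10⁻³.
Δρ/ρ₀ > 0, so Δρ > 0: deeper water is denser → statically stable.

stable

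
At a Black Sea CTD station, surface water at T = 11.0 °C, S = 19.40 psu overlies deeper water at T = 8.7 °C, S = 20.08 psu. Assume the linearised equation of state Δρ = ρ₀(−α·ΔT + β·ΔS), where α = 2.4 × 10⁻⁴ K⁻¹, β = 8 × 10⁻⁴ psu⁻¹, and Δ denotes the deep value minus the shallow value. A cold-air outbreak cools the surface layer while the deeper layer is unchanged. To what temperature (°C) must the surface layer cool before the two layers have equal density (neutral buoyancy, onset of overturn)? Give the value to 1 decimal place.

6.4 °C

Neutral buoyancy requires Δρ = 0, i.e. −α(T_deep − T_surf′) + β(S_deep − S_surf) = 0.
T_surf′ = T_deep − (β/α)·ΔS = 8.7 − (8 × 10⁻⁴/2.4 × 10⁻⁴)·(+0.68) = 6.433 °C.
Cooling required: 11.0 − (6.433) = 4.567 °C.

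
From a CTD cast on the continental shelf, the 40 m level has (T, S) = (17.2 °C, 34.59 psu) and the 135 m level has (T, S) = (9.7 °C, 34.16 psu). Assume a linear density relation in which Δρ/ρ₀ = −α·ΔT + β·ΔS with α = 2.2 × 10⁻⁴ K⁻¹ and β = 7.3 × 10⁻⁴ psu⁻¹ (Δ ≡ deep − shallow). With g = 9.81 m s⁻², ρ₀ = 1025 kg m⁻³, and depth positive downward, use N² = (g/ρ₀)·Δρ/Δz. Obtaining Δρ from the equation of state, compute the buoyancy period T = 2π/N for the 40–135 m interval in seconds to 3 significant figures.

ΔT = -7.5 K, ΔS = -0.43 psu (deep − shallow).
Δρ/ρ₀ = −αΔT + βΔS = 1.65 × 10⁻³ − 3.139 × 10⁻⁴ = 1.3361 × 10⁻³, so Δρ ≈ 1.370 kg m⁻³.
N² = (g/ρ₀)·Δρ/Δz = g·(Δρ/ρ₀)/Δz = 9.81 × 1.3361 × 10⁻³ / 95 = 1.3797 × 10⁻⁴ s⁻².
N = √(1.3797 × 10⁻⁴) = 0.011746 rad s⁻¹ → T = 2π/N = 534.92 s ≈ 535 s.

535 s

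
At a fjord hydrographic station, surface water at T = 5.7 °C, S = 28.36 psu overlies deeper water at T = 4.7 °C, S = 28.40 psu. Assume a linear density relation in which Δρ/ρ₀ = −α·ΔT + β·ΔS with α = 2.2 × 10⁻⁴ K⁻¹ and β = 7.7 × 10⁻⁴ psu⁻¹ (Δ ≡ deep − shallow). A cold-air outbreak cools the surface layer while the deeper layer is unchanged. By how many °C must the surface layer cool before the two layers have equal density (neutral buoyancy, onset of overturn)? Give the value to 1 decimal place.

Neutral buoyancy requires Δρ = 0, i.e. −α(T_deep − T_surf′) + β(S_deep − S_surf) = 0.
T_surf′ = T_deep − (β/α)·ΔS = 4.7 − (7.7 × 10⁻⁴/2.2 × 10⁻⁴)·(+0.04) = 4.560 °C.
Cooling required: 5.7 − (4.560) = 1.140 °C.

1.1 °C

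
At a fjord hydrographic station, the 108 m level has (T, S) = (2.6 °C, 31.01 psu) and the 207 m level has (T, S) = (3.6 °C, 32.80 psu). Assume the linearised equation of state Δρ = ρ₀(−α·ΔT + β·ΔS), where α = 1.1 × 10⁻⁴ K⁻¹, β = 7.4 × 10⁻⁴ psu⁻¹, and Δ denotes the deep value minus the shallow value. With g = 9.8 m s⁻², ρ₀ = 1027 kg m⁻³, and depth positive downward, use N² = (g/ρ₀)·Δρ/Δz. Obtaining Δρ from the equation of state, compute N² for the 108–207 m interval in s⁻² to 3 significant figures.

1.20 × 10⁻⁴ s⁻²

ΔT = +1.0 K, ΔS = +1.79 psu (deep − shallow).
Δρ/ρ₀ = −αΔT + βΔS = -1.10 × 10⁻⁴ + 1.3246 × 10⁻³ = 1.2146 × 10⁻³, so Δρ ≈ 1.247 kg m⁻³.
N² = (g/ρ₀)·Δρ/Δz = g·(Δρ/ρ₀)/Δz = 9.8 × 1.2146 × 10⁻³ / 99 = 1.2023 × 10⁻⁴ s⁻² ≈ 1.20 × 10⁻⁴ s⁻².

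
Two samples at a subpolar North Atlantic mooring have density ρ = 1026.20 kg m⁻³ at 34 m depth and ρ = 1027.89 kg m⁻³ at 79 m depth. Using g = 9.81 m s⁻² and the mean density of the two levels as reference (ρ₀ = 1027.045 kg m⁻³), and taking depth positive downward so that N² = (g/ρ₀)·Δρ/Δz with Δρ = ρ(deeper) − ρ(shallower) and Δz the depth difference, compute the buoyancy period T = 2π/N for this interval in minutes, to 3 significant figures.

5.53 min

Δρ = 1027.89 − 1026.20 = 1.69 kg m⁻³ over Δz = 79 − 34 = 45 m.
N² = (9.81/1027.045) × (1.69/45) = 3.5872 × 10⁻⁴ s⁻².
N = √(3.5872 × 10⁻⁴) = 0.018940 rad s⁻¹, so T = 2π/N = 331.74 s = 5.5290 min ≈ 5.53 min.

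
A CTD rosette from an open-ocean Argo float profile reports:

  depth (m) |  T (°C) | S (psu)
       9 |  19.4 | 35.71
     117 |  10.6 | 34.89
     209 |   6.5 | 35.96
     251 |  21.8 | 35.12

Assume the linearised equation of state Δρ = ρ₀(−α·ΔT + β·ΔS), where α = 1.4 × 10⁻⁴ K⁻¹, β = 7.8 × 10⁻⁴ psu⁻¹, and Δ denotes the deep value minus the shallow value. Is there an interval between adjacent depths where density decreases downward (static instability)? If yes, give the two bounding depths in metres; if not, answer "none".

209–251 m

Evaluate Δρ/ρ₀ = −αΔT + βΔS across each adjacent pair:
  9–117 m: −αΔT+βΔS = −(1.4 × 10⁻⁴)(-8.8)+(7.8 × 10⁻⁴)(-0.82) = 5.9 × 10⁻⁴ → stable
  117–209 m: −αΔT+βΔS = −(1.4 × 10⁻⁴)(-4.1)+(7.8 × 10⁻⁴)(+1.07) = 1.4 × 10⁻³ → stable
  209–251 m: −αΔT+βΔS = −(1.4 × 10⁻⁴)(+15.3)+(7.8 × 10⁻⁴)(-0.84) = -2.8 × 10⁻³ → UNSTABLE
The 209–251 m interval has Δρ < 0: lighter water underlies denser water.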